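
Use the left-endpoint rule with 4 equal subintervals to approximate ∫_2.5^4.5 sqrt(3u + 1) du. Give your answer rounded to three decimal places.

6.537

Δu = (4.5 − 2.5)/4 = 0.5.
Left endpoints: 2.5, 3, 3.5, 4.
f(2.5) ≈ 2.915, f(3) ≈ 3.162, f(3.5) ≈ 3.391, f(4) ≈ 3.606.
Sum = Δu · [f(2.5) + f(3) + f(3.5) + f(4)].
Sum ≈ 6.537.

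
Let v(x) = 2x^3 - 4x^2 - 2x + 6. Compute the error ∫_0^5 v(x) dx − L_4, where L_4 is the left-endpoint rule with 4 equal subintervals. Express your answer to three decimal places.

Exact integral: ∫_0^5 v(x) dx ≈ 150.83333.
L_4 = 77.65625.
Error ≈ 150.83333 − 77.65625 ≈ 73.177.

73.177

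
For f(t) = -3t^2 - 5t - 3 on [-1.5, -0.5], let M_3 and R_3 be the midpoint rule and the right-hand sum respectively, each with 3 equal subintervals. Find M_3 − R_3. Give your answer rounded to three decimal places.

M_3 ≈ -1.22222.
R_3 ≈ -1.13889.
M_3 − R_3 ≈ -0.083.

-0.083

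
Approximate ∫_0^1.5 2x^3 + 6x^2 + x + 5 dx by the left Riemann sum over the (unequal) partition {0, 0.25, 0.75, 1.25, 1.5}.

13.9453125

Subinterval widths: 0.25, 0.5, 0.5, 0.25.
Left endpoints: 0, 0.25, 0.75, 1.25.
f(0) = 5, f(0.25) = 5.65625, f(0.75) = 9.96875, f(1.25) = 19.53125.
Sum = Σ Δx_i · f(x_i).
Sum = 13.9453125.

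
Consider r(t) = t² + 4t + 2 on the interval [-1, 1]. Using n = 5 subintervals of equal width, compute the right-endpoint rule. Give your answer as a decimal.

Δt = (1 − (-1))/5 = 0.4.
Right endpoints: -0.6, -0.2, 0.2, 0.6, 1.
r(-0.6) = -0.04, r(-0.2) = 1.24, r(0.2) = 2.84, r(0.6) = 4.76, r(1) = 7.
Sum = Δt · [r(-0.6) + r(-0.2) + r(0.2) + r(0.6) + r(1)].
Sum = 6.32.

6.32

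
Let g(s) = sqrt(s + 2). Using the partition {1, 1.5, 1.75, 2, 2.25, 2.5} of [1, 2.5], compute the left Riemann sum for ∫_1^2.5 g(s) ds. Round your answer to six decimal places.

Subinterval widths: 0.5, 0.25, 0.25, 0.25, 0.25.
Left endpoints: 1, 1.5, 1.75, 2, 2.25.
g(1) ≈ 1.732051, g(1.5) ≈ 1.870829, g(1.75) ≈ 1.936492, g(2) ≈ 2.000000, g(2.25) ≈ 2.061553.
Sum = Σ Δs_i · g(s_i).
Sum ≈ 2.833244.

2.833244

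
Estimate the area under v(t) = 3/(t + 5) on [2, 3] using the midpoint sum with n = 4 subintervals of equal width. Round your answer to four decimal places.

Δt = (3 − 2)/4 = 0.25.
Midpoints: 2.125, 2.375, 2.625, 2.875.
v(2.125) = 8/19, v(2.375) = 24/59, v(2.625) = 24/61, v(2.875) = 8/21.
Sum = Δt · [v(2.125) + v(2.375) + v(2.625) + v(2.875)].
Sum ≈ 0.4006.

0.4006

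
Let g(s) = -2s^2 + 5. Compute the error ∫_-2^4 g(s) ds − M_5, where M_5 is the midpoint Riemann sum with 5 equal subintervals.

Exact integral: ∫_-2^4 g(s) ds = -18.
M_5 = -16.56.
Error = -18 − (-16.56) = -1.44.

-1.44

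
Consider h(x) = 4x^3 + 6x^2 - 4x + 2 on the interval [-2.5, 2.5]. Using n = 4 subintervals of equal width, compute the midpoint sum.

Δx = (2.5 − (-2.5))/4 = 1.25.
Midpoints: -1.875, -0.625, 0.625, 1.875.
h(-1.875) = 4.2265625, h(-0.625) = 5.8671875, h(0.625) = 2.8203125, h(1.875) = 41.9609375.
Sum = Δx · [h(-1.875) + h(-0.625) + h(0.625) + h(1.875)].
Sum = 68.59375.

68.59375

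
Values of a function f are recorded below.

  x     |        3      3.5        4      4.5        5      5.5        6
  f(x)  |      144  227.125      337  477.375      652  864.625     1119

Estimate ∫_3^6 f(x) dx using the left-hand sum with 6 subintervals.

Δx = 0.5.
Sum = 0.5·[144 + 227.125 + 337 + 477.375 + 652 + 864.625] = 1351.0625.

1351.0625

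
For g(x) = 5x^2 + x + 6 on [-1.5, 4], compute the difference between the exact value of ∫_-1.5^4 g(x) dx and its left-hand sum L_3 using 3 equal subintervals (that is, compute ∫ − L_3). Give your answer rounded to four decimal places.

52.6574

Exact integral: ∫_-1.5^4 g(x) dx ≈ 152.166667.
L_3 ≈ 99.509259.
Error ≈ 152.166667 − 99.509259 ≈ 52.6574.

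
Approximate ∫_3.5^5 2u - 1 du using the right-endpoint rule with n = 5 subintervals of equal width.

11.7

Δu = (5 − 3.5)/5 = 0.3.
Right endpoints: 3.8, 4.1, 4.4, 4.7, 5.
f(3.8) = 6.6, f(4.1) = 7.2, f(4.4) = 7.8, f(4.7) = 8.4, f(5) = 9.
Sum = Δu · [f(3.8) + f(4.1) + f(4.4) + f(4.7) + f(5)].
Sum = 11.7.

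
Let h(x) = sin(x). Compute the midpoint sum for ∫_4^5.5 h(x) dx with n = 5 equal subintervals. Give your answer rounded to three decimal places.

-1.367

Δx = (5.5 − 4)/5 = 0.3.
Midpoints: 4.15, 4.45, 4.75, 5.05, 5.35.
h(4.15) ≈ -0.846, h(4.45) ≈ -0.966, h(4.75) ≈ -0.999, h(5.05) ≈ -0.944, h(5.35) ≈ -0.804.
Sum = Δx · [h(4.15) + h(4.45) + h(4.75) + h(5.05) + h(5.35)].
Sum ≈ -1.367.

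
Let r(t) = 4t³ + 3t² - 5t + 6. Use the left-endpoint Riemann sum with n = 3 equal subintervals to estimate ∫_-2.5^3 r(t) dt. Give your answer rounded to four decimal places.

Δt = (3 − (-2.5))/3 = 11/6.
Left endpoints: -2.5, -2/3, 7/6.
r(-2.5) = -25.25, r(-2/3) = 256/27, r(7/6) = 1145/108.
Sum = Δt · [r(-2.5) + r(-2/3) + r(7/6)].
Sum ≈ -9.4722.

-9.4722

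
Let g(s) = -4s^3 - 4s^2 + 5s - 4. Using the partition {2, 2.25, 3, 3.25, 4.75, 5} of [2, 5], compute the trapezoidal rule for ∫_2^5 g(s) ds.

-756.59375

Subinterval widths: 0.25, 0.75, 0.25, 1.5, 0.25.
g(2) = -42, g(2.25) = -58.5625, g(3) = -133, g(3.25) = -167.3125, g(4.75) = -499.1875, g(5) = -579.
On each subinterval the trapezoid contributes (Δs_i/2)·[g(s_{i-1}) + g(s_i)].
Sum = -756.59375.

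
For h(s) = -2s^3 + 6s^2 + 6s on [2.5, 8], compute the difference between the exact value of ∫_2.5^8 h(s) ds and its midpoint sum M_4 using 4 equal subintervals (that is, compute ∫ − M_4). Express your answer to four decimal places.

Exact integral: ∫_2.5^8 h(s) ds = -862.46875.
M_4 ≈ -840.372070.
Error ≈ -862.46875 − (-840.372070) ≈ -22.0967.

-22.0967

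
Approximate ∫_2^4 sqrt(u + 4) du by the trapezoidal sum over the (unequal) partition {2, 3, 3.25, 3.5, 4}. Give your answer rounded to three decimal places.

Subinterval widths: 1, 0.25, 0.25, 0.5.
f(2) ≈ 2.449, f(3) ≈ 2.646, f(3.25) ≈ 2.693, f(3.5) ≈ 2.739, f(4) ≈ 2.828.
On each subinterval the trapezoid contributes (Δu_i/2)·[f(u_{i-1}) + f(u_i)].
Sum ≈ 5.286.

5.286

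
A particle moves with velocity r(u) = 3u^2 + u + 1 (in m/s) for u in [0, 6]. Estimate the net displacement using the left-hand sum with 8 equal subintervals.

Δu = (6 − 0)/8 = 0.75.
Left endpoints: 0, 0.75, 1.5, 2.25, 3, 3.75, 4.5, 5.25.
r(0) = 1, r(0.75) = 3.4375, r(1.5) = 9.25, r(2.25) = 18.4375, r(3) = 31, r(3.75) = 46.9375, r(4.5) = 66.25, r(5.25) = 88.9375.
Sum = Δu · [r(0) + r(0.75) + r(1.5) + ...].
Sum = 198.9375.

198.9375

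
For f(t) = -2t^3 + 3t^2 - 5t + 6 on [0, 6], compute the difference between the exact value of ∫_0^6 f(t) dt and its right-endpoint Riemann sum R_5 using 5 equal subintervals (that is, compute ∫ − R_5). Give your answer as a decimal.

234

Exact integral: ∫_0^6 f(t) dt = -486.
R_5 = -720.
Error = -486 − (-720) = 234.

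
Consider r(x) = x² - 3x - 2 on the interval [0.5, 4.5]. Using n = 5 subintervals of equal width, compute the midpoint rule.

Δx = (4.5 − 0.5)/5 = 0.8.
Midpoints: 0.9, 1.7, 2.5, 3.3, 4.1.
r(0.9) = -3.89, r(1.7) = -4.21, r(2.5) = -3.25, r(3.3) = -1.01, r(4.1) = 2.51.
Sum = Δx · [r(0.9) + r(1.7) + r(2.5) + r(3.3) + r(4.1)].
Sum = -7.88.

-7.88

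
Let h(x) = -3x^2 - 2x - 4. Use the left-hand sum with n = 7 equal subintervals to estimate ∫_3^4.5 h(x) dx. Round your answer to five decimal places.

-77.47194

Δx = (4.5 − 3)/7 = 3/14.
Left endpoints: 3, 45/14, 24/7, 51/14, 27/7, 57/14, 30/7.
h(3) = -37, h(45/14) = -8119/196, h(24/7) = -2260/49, h(51/14) = -10015/196, h(27/7) = -2761/49, h(57/14) = -12127/196, h(30/7) = -3316/49.
Sum = Δx · [h(3) + h(45/14) + h(24/7) + ...].
Sum ≈ -77.47194.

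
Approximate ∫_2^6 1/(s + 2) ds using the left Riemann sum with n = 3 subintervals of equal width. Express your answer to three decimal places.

0.783

Δs = (6 − 2)/3 = 4/3.
Left endpoints: 2, 10/3, 14/3.
f(2) = 0.25, f(10/3) = 0.1875, f(14/3) = 0.15.
Sum = Δs · [f(2) + f(10/3) + f(14/3)].
Sum ≈ 0.783.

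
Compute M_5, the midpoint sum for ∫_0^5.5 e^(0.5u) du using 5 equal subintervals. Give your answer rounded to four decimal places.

Δu = (5.5 − 0)/5 = 1.1.
Midpoints: 0.55, 1.65, 2.75, 3.85, 4.95.
f(0.55) ≈ 1.3165, f(1.65) ≈ 2.2819, f(2.75) ≈ 3.9551, f(3.85) ≈ 6.8551, f(4.95) ≈ 11.8817.
Sum = Δu · [f(0.55) + f(1.65) + f(2.75) + f(3.85) + f(4.95)].
Sum ≈ 28.9194.

28.9194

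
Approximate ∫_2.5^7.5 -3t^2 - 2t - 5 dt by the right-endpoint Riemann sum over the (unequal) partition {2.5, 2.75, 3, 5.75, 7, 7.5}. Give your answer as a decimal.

Subinterval widths: 0.25, 0.25, 2.75, 1.25, 0.5.
Right endpoints: 2.75, 3, 5.75, 7, 7.5.
f(2.75) = -33.1875, f(3) = -38, f(5.75) = -115.6875, f(7) = -166, f(7.5) = -188.75.
Sum = Σ Δt_i · f(t_i).
Sum = -637.8125.

-637.8125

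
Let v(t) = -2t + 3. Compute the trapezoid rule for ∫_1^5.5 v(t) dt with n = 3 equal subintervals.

Δt = (5.5 − 1)/3 = 1.5.
v(1) = 1, v(2.5) = -2, v(4) = -5, v(5.5) = -8.
T_3 = (Δt/2)·[v(t_0) + 2v(t_1) + 2v(t_2) + v(t_3)].
Sum = -15.75.

-15.75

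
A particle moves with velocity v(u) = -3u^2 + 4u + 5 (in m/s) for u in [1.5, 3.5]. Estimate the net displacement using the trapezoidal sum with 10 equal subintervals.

-9.54

Δu = (3.5 − 1.5)/10 = 0.2.
v(1.5) = 4.25, v(1.7) = 3.13, v(1.9) = 1.77, v(2.1) = 0.17, v(2.3) = -1.67, v(2.5) = -3.75, v(2.7) = -6.07, v(2.9) = -8.63, v(3.1) = -11.43, v(3.3) = -14.47, v(3.5) = -17.75.
T_10 = (Δu/2)·[v(u_0) + 2v(u_1) + ... + 2v(u_{9}) + v(u_10)].
Sum = -9.54.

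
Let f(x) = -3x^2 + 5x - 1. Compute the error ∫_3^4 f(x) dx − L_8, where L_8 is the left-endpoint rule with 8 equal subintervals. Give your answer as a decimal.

Exact integral: ∫_3^4 f(x) dx = -20.5.
L_8 = -19.5078125.
Error = -20.5 − (-19.5078125) = -0.9921875.

-0.9921875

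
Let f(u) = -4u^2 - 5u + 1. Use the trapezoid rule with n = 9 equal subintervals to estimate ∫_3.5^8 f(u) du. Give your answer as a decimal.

Δu = (8 − 3.5)/9 = 0.5.
f(3.5) = -65.5, f(4) = -83, f(4.5) = -102.5, f(5) = -124, f(5.5) = -147.5, f(6) = -173, f(6.5) = -200.5, f(7) = -230, f(7.5) = -261.5, f(8) = -295.
T_9 = (Δu/2)·[f(u_0) + 2f(u_1) + ... + 2f(u_{8}) + f(u_9)].
Sum = -751.125.

-751.125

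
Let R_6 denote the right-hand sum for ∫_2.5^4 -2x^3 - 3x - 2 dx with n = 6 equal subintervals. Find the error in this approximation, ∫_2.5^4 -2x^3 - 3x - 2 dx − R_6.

12.9609375

Exact integral: ∫_2.5^4 f(x) dx = -126.09375.
R_6 = -139.0546875.
Error = -126.09375 − (-139.0546875) = 12.9609375.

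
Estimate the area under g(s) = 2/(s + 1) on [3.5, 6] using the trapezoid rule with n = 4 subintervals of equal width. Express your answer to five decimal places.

0.88555

Δs = (6 − 3.5)/4 = 0.625.
g(3.5) = 4/9, g(4.125) = 16/41, g(4.75) = 8/23, g(5.375) = 16/51, g(6) = 2/7.
T_4 = (Δs/2)·[g(s_0) + 2g(s_1) + 2g(s_2) + 2g(s_3) + g(s_4)].
Sum ≈ 0.88555.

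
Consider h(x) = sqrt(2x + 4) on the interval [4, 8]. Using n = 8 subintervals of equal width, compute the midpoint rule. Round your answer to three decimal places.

15.959

Δx = (8 − 4)/8 = 0.5.
Midpoints: 4.25, 4.75, 5.25, 5.75, 6.25, 6.75, 7.25, 7.75.
h(4.25) ≈ 3.536, h(4.75) ≈ 3.674, h(5.25) ≈ 3.808, h(5.75) ≈ 3.937, h(6.25) ≈ 4.062, h(6.75) ≈ 4.183, h(7.25) ≈ 4.301, h(7.75) ≈ 4.416.
Sum = Δx · [h(4.25) + h(4.75) + h(5.25) + ...].
Sum ≈ 15.959.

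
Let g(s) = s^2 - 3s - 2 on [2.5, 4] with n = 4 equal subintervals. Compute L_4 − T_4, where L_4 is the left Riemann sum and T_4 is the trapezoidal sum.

-0.984375

L_4 = -2.44921875.
T_4 = -1.46484375.
L_4 − T_4 = -0.984375.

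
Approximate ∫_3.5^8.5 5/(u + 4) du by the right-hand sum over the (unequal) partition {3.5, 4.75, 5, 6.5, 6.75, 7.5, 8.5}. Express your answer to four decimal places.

Subinterval widths: 1.25, 0.25, 1.5, 0.25, 0.75, 1.
Right endpoints: 4.75, 5, 6.5, 6.75, 7.5, 8.5.
f(4.75) = 4/7, f(5) = 5/9, f(6.5) = 10/21, f(6.75) = 20/43, f(7.5) = 10/23, f(8.5) = 0.4.
Sum = Σ Δu_i · f(u_i).
Sum ≈ 2.4098.

2.4098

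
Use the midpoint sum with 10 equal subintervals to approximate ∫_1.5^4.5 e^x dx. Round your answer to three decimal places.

Δx = (4.5 − 1.5)/10 = 0.3.
Midpoints: 1.65, 1.95, 2.25, 2.55, 2.85, 3.15, 3.45, 3.75, 4.05, 4.35.
f(1.65) ≈ 5.207, f(1.95) ≈ 7.029, f(2.25) ≈ 9.488, f(2.55) ≈ 12.807, f(2.85) ≈ 17.288, f(3.15) ≈ 23.336, f(3.45) ≈ 31.500, f(3.75) ≈ 42.521, f(4.05) ≈ 57.397, f(4.35) ≈ 77.478.
Sum = Δx · [f(1.65) + f(1.95) + f(2.25) + ...].
Sum ≈ 85.216.

85.216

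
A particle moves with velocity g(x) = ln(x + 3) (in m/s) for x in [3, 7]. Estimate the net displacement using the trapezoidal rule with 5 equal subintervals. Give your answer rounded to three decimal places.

8.272

Δx = (7 − 3)/5 = 0.8.
g(3) ≈ 1.792, g(3.8) ≈ 1.917, g(4.6) ≈ 2.028, g(5.4) ≈ 2.128, g(6.2) ≈ 2.219, g(7) ≈ 2.303.
T_5 = (Δx/2)·[g(x_0) + 2g(x_1) + ... + 2g(x_{4}) + g(x_5)].
Sum ≈ 8.272.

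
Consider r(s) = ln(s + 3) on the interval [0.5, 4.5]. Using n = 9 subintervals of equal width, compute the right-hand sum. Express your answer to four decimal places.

6.8940

Δs = (4.5 − 0.5)/9 = 4/9.
Right endpoints: 17/18, 25/18, 11/6, 41/18, 49/18, 19/6, 65/18, 73/18, 4.5.
r(17/18) ≈ 1.3723, r(25/18) ≈ 1.4791, r(11/6) ≈ 1.5755, r(41/18) ≈ 1.6635, r(49/18) ≈ 1.7444, r(19/6) ≈ 1.8192, r(65/18) ≈ 1.8888, r(73/18) ≈ 1.9538, r(4.5) ≈ 2.0149.
Sum = Δs · [r(17/18) + r(25/18) + r(11/6) + ...].
Sum ≈ 6.8940.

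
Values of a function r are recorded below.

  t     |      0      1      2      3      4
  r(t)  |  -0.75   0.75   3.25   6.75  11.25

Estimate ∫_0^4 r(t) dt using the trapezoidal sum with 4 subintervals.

Δt = 1.
T_4 = (1/2)·[(-0.75) + 2·0.75 + 2·3.25 + 2·6.75 + 11.25] = 16.

16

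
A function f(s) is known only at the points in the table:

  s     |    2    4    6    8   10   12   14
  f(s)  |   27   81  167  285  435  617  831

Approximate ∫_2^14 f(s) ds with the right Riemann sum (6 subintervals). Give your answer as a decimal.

4832

Δs = 2.
Sum = 2·[81 + 167 + 285 + 435 + 617 + 831] = 4832.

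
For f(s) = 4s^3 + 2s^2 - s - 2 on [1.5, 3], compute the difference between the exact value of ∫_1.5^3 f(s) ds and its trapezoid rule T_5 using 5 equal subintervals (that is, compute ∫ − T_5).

-0.6525

Exact integral: ∫_1.5^3 f(s) ds = 85.3125.
T_5 = 85.965.
Error = 85.3125 − 85.965 = -0.6525.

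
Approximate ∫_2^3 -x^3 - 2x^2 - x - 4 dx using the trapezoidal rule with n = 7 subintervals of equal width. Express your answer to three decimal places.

-35.449

Δx = (3 − 2)/7 = 1/7.
f(2) = -22, f(15/7) = -8632/343, f(16/7) = -9836/343, f(17/7) = -11164/343, f(18/7) = -12622/343, f(19/7) = -14216/343, f(20/7) = -15952/343, f(3) = -52.
T_7 = (Δx/2)·[f(x_0) + 2f(x_1) + ... + 2f(x_{6}) + f(x_7)].
Sum ≈ -35.449.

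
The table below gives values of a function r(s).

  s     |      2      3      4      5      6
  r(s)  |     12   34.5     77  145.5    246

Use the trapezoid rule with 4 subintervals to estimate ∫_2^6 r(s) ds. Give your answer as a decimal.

Δs = 1.
T_4 = (1/2)·[12 + 2·34.5 + 2·77 + 2·145.5 + 246] = 386.

386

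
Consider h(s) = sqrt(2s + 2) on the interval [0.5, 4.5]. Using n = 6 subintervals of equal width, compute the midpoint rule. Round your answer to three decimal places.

Δs = (4.5 − 0.5)/6 = 2/3.
Midpoints: 5/6, 1.5, 13/6, 17/6, 3.5, 25/6.
h(5/6) ≈ 1.915, h(1.5) ≈ 2.236, h(13/6) ≈ 2.517, h(17/6) ≈ 2.769, h(3.5) ≈ 3.000, h(25/6) ≈ 3.215.
Sum = Δs · [h(5/6) + h(1.5) + h(13/6) + ...].
Sum ≈ 10.434.

10.434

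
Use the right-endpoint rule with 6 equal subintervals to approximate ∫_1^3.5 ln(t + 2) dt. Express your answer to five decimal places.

3.70437

Δt = (3.5 − 1)/6 = 5/12.
Right endpoints: 17/12, 11/6, 2.25, 8/3, 37/12, 3.5.
f(17/12) ≈ 1.22867, f(11/6) ≈ 1.34373, f(2.25) ≈ 1.44692, f(8/3) ≈ 1.54045, f(37/12) ≈ 1.62597, f(3.5) ≈ 1.70475.
Sum = Δt · [f(17/12) + f(11/6) + f(2.25) + ...].
Sum ≈ 3.70437.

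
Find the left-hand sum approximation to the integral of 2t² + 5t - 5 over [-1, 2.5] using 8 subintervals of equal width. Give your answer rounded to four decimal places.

0.8066

Δt = (2.5 − (-1))/8 = 0.4375.
Left endpoints: -1, -0.5625, -0.125, 0.3125, 0.75, 1.1875, 1.625, 2.0625.
f(-1) = -8, f(-0.5625) = -7.1796875, f(-0.125) = -5.59375, f(0.3125) = -3.2421875, f(0.75) = -0.125, f(1.1875) = 3.7578125, f(1.625) = 8.40625, f(2.0625) = 13.8203125.
Sum = Δt · [f(-1) + f(-0.5625) + f(-0.125) + ...].
Sum ≈ 0.8066.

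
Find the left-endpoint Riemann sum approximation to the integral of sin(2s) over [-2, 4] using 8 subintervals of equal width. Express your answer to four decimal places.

-0.2918

Δs = (4 − (-2))/8 = 0.75.
Left endpoints: -2, -1.25, -0.5, 0.25, 1, 1.75, 2.5, 3.25.
f(-2) ≈ 0.7568, f(-1.25) ≈ -0.5985, f(-0.5) ≈ -0.8415, f(0.25) ≈ 0.4794, f(1) ≈ 0.9093, f(1.75) ≈ -0.3508, f(2.5) ≈ -0.9589, f(3.25) ≈ 0.2151.
Sum = Δs · [f(-2) + f(-1.25) + f(-0.5) + ...].
Sum ≈ -0.2918.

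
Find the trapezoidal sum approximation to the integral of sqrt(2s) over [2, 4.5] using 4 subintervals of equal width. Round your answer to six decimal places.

Δs = (4.5 − 2)/4 = 0.625.
f(2) ≈ 2.000000, f(2.625) ≈ 2.291288, f(3.25) ≈ 2.549510, f(3.875) ≈ 2.783882, f(4.5) ≈ 3.000000.
T_4 = (Δs/2)·[f(s_0) + 2f(s_1) + 2f(s_2) + 2f(s_3) + f(s_4)].
Sum ≈ 6.327925.

6.327925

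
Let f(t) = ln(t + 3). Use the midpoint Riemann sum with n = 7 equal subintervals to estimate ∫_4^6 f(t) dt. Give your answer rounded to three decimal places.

4.154

Δt = (6 − 4)/7 = 2/7.
Midpoints: 29/7, 31/7, 33/7, 5, 37/7, 39/7, 41/7.
f(29/7) ≈ 1.966, f(31/7) ≈ 2.005, f(33/7) ≈ 2.043, f(5) ≈ 2.079, f(37/7) ≈ 2.115, f(39/7) ≈ 2.148, f(41/7) ≈ 2.181.
Sum = Δt · [f(29/7) + f(31/7) + f(33/7) + ...].
Sum ≈ 4.154.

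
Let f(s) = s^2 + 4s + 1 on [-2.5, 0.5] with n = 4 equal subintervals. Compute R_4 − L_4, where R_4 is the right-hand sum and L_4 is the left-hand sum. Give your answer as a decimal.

R_4 = -1.21875.
L_4 = -5.71875.
R_4 − L_4 = 4.5.

4.5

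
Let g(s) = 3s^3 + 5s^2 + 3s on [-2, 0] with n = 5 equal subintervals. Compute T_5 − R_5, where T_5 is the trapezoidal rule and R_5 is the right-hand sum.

T_5 = -4.88.
R_5 = -2.88.
T_5 − R_5 = -2.

-2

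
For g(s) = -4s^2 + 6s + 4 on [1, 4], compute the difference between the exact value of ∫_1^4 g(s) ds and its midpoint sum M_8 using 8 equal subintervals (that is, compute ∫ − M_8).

Exact integral: ∫_1^4 g(s) ds = -27.
M_8 = -26.859375.
Error = -27 − (-26.859375) = -0.140625.

-0.140625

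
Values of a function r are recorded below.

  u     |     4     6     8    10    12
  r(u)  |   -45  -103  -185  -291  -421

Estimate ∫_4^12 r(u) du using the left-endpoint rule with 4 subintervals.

-1248

Δu = 2.
Sum = 2·[(-45) + (-103) + (-185) + (-291)] = -1248.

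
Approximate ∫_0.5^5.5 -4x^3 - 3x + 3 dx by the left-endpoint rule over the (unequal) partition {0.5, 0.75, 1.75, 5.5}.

-89.515625

Subinterval widths: 0.25, 1, 3.75.
Left endpoints: 0.5, 0.75, 1.75.
f(0.5) = 1, f(0.75) = -0.9375, f(1.75) = -23.6875.
Sum = Σ Δx_i · f(x_i).
Sum = -89.515625.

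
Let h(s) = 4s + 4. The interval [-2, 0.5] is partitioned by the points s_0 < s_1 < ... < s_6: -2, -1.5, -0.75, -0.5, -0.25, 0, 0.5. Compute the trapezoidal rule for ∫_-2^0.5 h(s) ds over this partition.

Subinterval widths: 0.5, 0.75, 0.25, 0.25, 0.25, 0.5.
h(-2) = -4, h(-1.5) = -2, h(-0.75) = 1, h(-0.5) = 2, h(-0.25) = 3, h(0) = 4, h(0.5) = 6.
On each subinterval the trapezoid contributes (Δs_i/2)·[h(s_{i-1}) + h(s_i)].
Sum = 2.5.

2.5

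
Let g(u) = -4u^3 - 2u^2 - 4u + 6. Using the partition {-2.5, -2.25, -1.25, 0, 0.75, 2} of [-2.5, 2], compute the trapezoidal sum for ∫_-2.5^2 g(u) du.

Subinterval widths: 0.25, 1, 1.25, 0.75, 1.25.
g(-2.5) = 66, g(-2.25) = 50.4375, g(-1.25) = 15.6875, g(0) = 6, g(0.75) = 0.1875, g(2) = -42.
On each subinterval the trapezoid contributes (Δu_i/2)·[g(u_{i-1}) + g(u_i)].
Sum = 37.359375.

37.359375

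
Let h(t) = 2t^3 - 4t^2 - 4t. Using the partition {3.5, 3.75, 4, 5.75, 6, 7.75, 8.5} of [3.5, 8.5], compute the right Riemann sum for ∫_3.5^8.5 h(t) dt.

2313.6953125

Subinterval widths: 0.25, 0.25, 1.75, 0.25, 1.75, 0.75.
Right endpoints: 3.75, 4, 5.75, 6, 7.75, 8.5.
h(3.75) = 34.21875, h(4) = 48, h(5.75) = 224.96875, h(6) = 264, h(7.75) = 659.71875, h(8.5) = 905.25.
Sum = Σ Δt_i · h(t_i).
Sum = 2313.6953125.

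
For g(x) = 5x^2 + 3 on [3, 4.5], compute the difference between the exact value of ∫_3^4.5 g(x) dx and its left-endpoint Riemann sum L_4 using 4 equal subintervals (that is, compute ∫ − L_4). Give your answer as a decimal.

10.37109375

Exact integral: ∫_3^4.5 g(x) dx = 111.375.
L_4 = 101.00390625.
Error = 111.375 − 101.00390625 = 10.37109375.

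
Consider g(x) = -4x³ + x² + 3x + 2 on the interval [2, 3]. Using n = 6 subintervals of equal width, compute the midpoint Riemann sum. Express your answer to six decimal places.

-49.099537

Δx = (3 − 2)/6 = 1/6.
Midpoints: 25/12, 2.25, 29/12, 31/12, 2.75, 35/12.
g(25/12) = -5093/216, g(2.25) = -31.75, g(29/12) = -8935/216, g(31/12) = -2837/54, g(2.75) = -65.375, g(35/12) = -8639/108.
Sum = Δx · [g(25/12) + g(2.25) + g(29/12) + ...].
Sum ≈ -49.099537.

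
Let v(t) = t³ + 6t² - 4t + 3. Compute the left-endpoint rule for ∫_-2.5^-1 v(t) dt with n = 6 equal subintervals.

37.60546875

Δt = (-1 − (-2.5))/6 = 0.25.
Left endpoints: -2.5, -2.25, -2, -1.75, -1.5, -1.25.
v(-2.5) = 34.875, v(-2.25) = 30.984375, v(-2) = 27, v(-1.75) = 23.015625, v(-1.5) = 19.125, v(-1.25) = 15.421875.
Sum = Δt · [v(-2.5) + v(-2.25) + v(-2) + ...].
Sum = 37.60546875.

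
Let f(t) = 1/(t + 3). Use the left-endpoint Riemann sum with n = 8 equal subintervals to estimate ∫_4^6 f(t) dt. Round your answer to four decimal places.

Δt = (6 − 4)/8 = 0.25.
Left endpoints: 4, 4.25, 4.5, 4.75, 5, 5.25, 5.5, 5.75.
f(4) = 1/7, f(4.25) = 4/29, f(4.5) = 2/15, f(4.75) = 4/31, f(5) = 0.125, f(5.25) = 4/33, f(5.5) = 2/17, f(5.75) = 4/35.
Sum = Δt · [f(4) + f(4.25) + f(4.5) + ...].
Sum ≈ 0.2553.

0.2553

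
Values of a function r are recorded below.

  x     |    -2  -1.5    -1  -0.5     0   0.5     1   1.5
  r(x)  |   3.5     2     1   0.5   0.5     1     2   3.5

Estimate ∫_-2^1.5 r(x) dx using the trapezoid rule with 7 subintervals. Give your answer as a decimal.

Δx = 0.5.
T_7 = (0.5/2)·[3.5 + 2·2 + 2·1 + 2·0.5 + 2·0.5 + 2·1 + 2·2 + 3.5] = 5.25.

5.25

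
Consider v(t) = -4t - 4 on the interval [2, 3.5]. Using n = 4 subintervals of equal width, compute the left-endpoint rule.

Δt = (3.5 − 2)/4 = 0.375.
Left endpoints: 2, 2.375, 2.75, 3.125.
v(2) = -12, v(2.375) = -13.5, v(2.75) = -15, v(3.125) = -16.5.
Sum = Δt · [v(2) + v(2.375) + v(2.75) + v(3.125)].
Sum = -21.375.

-21.375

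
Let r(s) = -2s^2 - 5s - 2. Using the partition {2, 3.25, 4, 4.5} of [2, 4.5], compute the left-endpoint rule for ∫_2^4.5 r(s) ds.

-81.53125

Subinterval widths: 1.25, 0.75, 0.5.
Left endpoints: 2, 3.25, 4.
r(2) = -20, r(3.25) = -39.375, r(4) = -54.
Sum = Σ Δs_i · r(s_i).
Sum = -81.53125.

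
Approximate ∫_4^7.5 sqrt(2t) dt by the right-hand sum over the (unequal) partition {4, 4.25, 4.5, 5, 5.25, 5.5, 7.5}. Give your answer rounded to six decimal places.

12.445223

Subinterval widths: 0.25, 0.25, 0.5, 0.25, 0.25, 2.
Right endpoints: 4.25, 4.5, 5, 5.25, 5.5, 7.5.
f(4.25) ≈ 2.915476, f(4.5) ≈ 3.000000, f(5) ≈ 3.162278, f(5.25) ≈ 3.240370, f(5.5) ≈ 3.316625, f(7.5) ≈ 3.872983.
Sum = Σ Δt_i · f(t_i).
Sum ≈ 12.445223.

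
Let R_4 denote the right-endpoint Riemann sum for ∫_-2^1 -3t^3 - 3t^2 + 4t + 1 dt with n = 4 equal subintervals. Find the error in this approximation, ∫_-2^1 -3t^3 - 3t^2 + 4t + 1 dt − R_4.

1.828125

Exact integral: ∫_-2^1 f(t) dt = -0.75.
R_4 = -2.578125.
Error = -0.75 − (-2.578125) = 1.828125.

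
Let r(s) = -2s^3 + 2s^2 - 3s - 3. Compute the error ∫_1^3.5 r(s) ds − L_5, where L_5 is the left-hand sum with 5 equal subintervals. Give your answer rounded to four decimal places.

Exact integral: ∫_1^3.5 r(s) ds ≈ -70.989583.
L_5 = -55.
Error ≈ -70.989583 − (-55) ≈ -15.9896.

-15.9896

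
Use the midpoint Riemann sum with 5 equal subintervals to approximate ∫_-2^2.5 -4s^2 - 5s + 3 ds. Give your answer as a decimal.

Δs = (2.5 − (-2))/5 = 0.9.
Midpoints: -1.55, -0.65, 0.25, 1.15, 2.05.
f(-1.55) = 1.14, f(-0.65) = 4.56, f(0.25) = 1.5, f(1.15) = -8.04, f(2.05) = -24.06.
Sum = Δs · [f(-1.55) + f(-0.65) + f(0.25) + f(1.15) + f(2.05)].
Sum = -22.41.

-22.41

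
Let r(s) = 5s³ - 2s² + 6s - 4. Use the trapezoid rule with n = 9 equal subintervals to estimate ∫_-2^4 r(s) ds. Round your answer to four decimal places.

269.7778

Δs = (4 − (-2))/9 = 2/3.
r(-2) = -64, r(-4/3) = -740/27, r(-2/3) = -280/27, r(0) = -4, r(2/3) = 16/27, r(4/3) = 332/27, r(2) = 40, r(8/3) = 2500/27, r(10/3) = 4832/27, r(4) = 308.
T_9 = (Δs/2)·[r(s_0) + 2r(s_1) + ... + 2r(s_{8}) + r(s_9)].
Sum ≈ 269.7778.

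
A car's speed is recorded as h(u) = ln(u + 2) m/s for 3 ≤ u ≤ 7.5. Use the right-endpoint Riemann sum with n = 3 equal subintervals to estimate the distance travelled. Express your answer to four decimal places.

9.3038

Δu = (7.5 − 3)/3 = 1.5.
Right endpoints: 4.5, 6, 7.5.
h(4.5) ≈ 1.8718, h(6) ≈ 2.0794, h(7.5) ≈ 2.2513.
Sum = Δu · [h(4.5) + h(6) + h(7.5)].
Sum ≈ 9.3038.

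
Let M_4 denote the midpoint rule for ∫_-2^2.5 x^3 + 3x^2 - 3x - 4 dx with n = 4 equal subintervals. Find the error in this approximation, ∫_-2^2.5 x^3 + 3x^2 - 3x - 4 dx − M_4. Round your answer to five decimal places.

Exact integral: ∫_-2^2.5 f(x) dx = 8.015625.
M_4 ≈ 6.2358398.
Error ≈ 8.015625 − 6.2358398 ≈ 1.77979.

1.77979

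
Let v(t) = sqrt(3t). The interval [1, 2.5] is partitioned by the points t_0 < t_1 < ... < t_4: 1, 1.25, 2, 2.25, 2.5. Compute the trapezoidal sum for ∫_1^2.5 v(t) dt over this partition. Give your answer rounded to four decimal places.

Subinterval widths: 0.25, 0.75, 0.25, 0.25.
v(1) ≈ 1.7321, v(1.25) ≈ 1.9365, v(2) ≈ 2.4495, v(2.25) ≈ 2.5981, v(2.5) ≈ 2.7386.
On each subinterval the trapezoid contributes (Δt_i/2)·[v(t_{i-1}) + v(t_i)].
Sum ≈ 3.4013.

3.4013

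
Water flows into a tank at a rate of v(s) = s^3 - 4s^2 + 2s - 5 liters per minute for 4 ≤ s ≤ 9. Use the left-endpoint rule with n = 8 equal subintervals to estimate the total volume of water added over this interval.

604.94140625

Δs = (9 − 4)/8 = 0.625.
Left endpoints: 4, 4.625, 5.25, 5.875, 6.5, 7.125, 7.75, 8.375.
v(4) = 3, v(4.625) = 9021/512, v(5.25) = 39.953125, v(5.875) = 36591/512, v(6.5) = 113.625, v(7.125) = 85961/512, v(7.75) = 235.734375, v(8.375) = 163131/512.
Sum = Δs · [v(4) + v(4.625) + v(5.25) + ...].
Sum = 604.94140625.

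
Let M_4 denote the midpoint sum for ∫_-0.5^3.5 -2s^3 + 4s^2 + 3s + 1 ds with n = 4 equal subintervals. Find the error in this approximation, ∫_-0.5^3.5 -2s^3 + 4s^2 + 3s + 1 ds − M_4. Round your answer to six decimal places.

-1.666667

Exact integral: ∫_-0.5^3.5 f(s) ds ≈ 4.33333333.
M_4 = 6.
Error ≈ 4.33333333 − 6 ≈ -1.666667.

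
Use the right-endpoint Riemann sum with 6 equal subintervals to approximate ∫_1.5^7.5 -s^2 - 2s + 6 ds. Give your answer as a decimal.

-191.5

Δs = (7.5 − 1.5)/6 = 1.
Right endpoints: 2.5, 3.5, 4.5, 5.5, 6.5, 7.5.
f(2.5) = -5.25, f(3.5) = -13.25, f(4.5) = -23.25, f(5.5) = -35.25, f(6.5) = -49.25, f(7.5) = -65.25.
Sum = Δs · [f(2.5) + f(3.5) + f(4.5) + ...].
Sum = -191.5.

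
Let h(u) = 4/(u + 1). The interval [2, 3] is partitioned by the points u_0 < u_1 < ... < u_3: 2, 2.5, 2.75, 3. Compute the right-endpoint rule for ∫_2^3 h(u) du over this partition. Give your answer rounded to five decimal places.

1.08810

Subinterval widths: 0.5, 0.25, 0.25.
Right endpoints: 2.5, 2.75, 3.
h(2.5) = 8/7, h(2.75) = 16/15, h(3) = 1.
Sum = Σ Δu_i · h(u_i).
Sum ≈ 1.08810.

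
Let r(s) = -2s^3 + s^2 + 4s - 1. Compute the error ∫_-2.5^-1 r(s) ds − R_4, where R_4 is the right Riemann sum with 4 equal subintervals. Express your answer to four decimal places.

4.9395

Exact integral: ∫_-2.5^-1 r(s) ds = 11.90625.
R_4 ≈ 6.966797.
Error ≈ 11.90625 − 6.966797 ≈ 4.9395.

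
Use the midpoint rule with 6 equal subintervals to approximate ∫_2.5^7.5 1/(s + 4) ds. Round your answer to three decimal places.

Δs = (7.5 − 2.5)/6 = 5/6.
Midpoints: 35/12, 3.75, 55/12, 65/12, 6.25, 85/12.
f(35/12) = 12/83, f(3.75) = 4/31, f(55/12) = 12/103, f(65/12) = 12/113, f(6.25) = 4/41, f(85/12) = 12/133.
Sum = Δs · [f(35/12) + f(3.75) + f(55/12) + ...].
Sum ≈ 0.570.

0.570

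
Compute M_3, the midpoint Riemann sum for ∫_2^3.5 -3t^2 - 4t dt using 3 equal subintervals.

-51.28125

Δt = (3.5 − 2)/3 = 0.5.
Midpoints: 2.25, 2.75, 3.25.
f(2.25) = -24.1875, f(2.75) = -33.6875, f(3.25) = -44.6875.
Sum = Δt · [f(2.25) + f(2.75) + f(3.25)].
Sum = -51.28125.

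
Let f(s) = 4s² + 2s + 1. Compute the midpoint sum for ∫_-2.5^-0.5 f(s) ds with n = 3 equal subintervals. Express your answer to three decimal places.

16.370

Δs = (-0.5 − (-2.5))/3 = 2/3.
Midpoints: -13/6, -1.5, -5/6.
f(-13/6) = 139/9, f(-1.5) = 7, f(-5/6) = 19/9.
Sum = Δs · [f(-13/6) + f(-1.5) + f(-5/6)].
Sum ≈ 16.370.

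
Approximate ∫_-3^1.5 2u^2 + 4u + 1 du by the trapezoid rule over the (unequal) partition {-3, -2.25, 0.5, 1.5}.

Subinterval widths: 0.75, 2.75, 1.
f(-3) = 7, f(-2.25) = 2.125, f(0.5) = 3.5, f(1.5) = 11.5.
On each subinterval the trapezoid contributes (Δu_i/2)·[f(u_{i-1}) + f(u_i)].
Sum = 18.65625.

18.65625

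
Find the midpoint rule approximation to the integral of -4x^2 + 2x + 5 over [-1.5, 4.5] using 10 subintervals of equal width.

-77.28

Δx = (4.5 − (-1.5))/10 = 0.6.
Midpoints: -1.2, -0.6, 0, 0.6, 1.2, 1.8, 2.4, 3, 3.6, 4.2.
f(-1.2) = -3.16, f(-0.6) = 2.36, f(0) = 5, f(0.6) = 4.76, f(1.2) = 1.64, f(1.8) = -4.36, f(2.4) = -13.24, f(3) = -25, f(3.6) = -39.64, f(4.2) = -57.16.
Sum = Δx · [f(-1.2) + f(-0.6) + f(0) + ...].
Sum = -77.28.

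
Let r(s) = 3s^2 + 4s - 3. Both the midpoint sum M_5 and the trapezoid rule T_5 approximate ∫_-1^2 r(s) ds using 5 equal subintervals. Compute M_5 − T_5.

M_5 = 5.73.
T_5 = 6.54.
M_5 − T_5 = -0.81.

-0.81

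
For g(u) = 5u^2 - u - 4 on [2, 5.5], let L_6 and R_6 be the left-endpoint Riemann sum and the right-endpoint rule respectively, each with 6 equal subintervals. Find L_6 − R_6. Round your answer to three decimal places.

L_6 ≈ 200.56539.
R_6 ≈ 275.08623.
L_6 − R_6 ≈ -74.521.

-74.521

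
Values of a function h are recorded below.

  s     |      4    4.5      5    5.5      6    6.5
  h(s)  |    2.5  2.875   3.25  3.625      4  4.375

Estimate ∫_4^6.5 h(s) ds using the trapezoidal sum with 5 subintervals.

Δs = 0.5.
T_5 = (0.5/2)·[2.5 + 2·2.875 + 2·3.25 + 2·3.625 + 2·4 + 4.375] = 8.59375.

8.59375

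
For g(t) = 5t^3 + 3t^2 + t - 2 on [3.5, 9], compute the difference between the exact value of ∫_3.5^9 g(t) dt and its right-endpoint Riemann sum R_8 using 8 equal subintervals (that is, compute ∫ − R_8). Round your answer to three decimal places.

Exact integral: ∫_3.5^9 g(t) dt = 8723.171875.
R_8 ≈ 10017.15698.
Error ≈ 8723.171875 − 10017.15698 ≈ -1293.985.

-1293.985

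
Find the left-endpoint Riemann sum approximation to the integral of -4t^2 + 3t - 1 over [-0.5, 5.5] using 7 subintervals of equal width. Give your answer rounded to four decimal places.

-142.2245

Δt = (5.5 − (-0.5))/7 = 6/7.
Left endpoints: -0.5, 5/14, 17/14, 29/14, 41/14, 53/14, 65/14.
f(-0.5) = -3.5, f(5/14) = -43/98, f(17/14) = -319/98, f(29/14) = -1171/98, f(41/14) = -2599/98, f(53/14) = -4603/98, f(65/14) = -7183/98.
Sum = Δt · [f(-0.5) + f(5/14) + f(17/14) + ...].
Sum ≈ -142.2245.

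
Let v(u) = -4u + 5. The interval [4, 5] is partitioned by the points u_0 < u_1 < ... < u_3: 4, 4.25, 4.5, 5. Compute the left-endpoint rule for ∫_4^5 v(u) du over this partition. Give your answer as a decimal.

Subinterval widths: 0.25, 0.25, 0.5.
Left endpoints: 4, 4.25, 4.5.
v(4) = -11, v(4.25) = -12, v(4.5) = -13.
Sum = Σ Δu_i · v(u_i).
Sum = -12.25.

-12.25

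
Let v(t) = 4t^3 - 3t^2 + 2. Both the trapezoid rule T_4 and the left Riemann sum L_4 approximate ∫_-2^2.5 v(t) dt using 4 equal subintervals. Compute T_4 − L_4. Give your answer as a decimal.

49.359375

T_4 = 8.4375.
L_4 = -40.921875.
T_4 − L_4 = 49.359375.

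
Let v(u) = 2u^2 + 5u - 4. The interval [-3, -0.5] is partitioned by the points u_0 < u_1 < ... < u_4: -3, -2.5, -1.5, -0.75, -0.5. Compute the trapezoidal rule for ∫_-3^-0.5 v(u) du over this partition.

-13.4375

Subinterval widths: 0.5, 1, 0.75, 0.25.
v(-3) = -1, v(-2.5) = -4, v(-1.5) = -7, v(-0.75) = -6.625, v(-0.5) = -6.
On each subinterval the trapezoid contributes (Δu_i/2)·[v(u_{i-1}) + v(u_i)].
Sum = -13.4375.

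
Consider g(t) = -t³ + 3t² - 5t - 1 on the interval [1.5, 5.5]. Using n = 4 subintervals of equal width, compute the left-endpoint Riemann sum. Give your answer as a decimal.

Δt = (5.5 − 1.5)/4 = 1.
Left endpoints: 1.5, 2.5, 3.5, 4.5.
g(1.5) = -5.125, g(2.5) = -10.375, g(3.5) = -24.625, g(4.5) = -53.875.
Sum = Δt · [g(1.5) + g(2.5) + g(3.5) + g(4.5)].
Sum = -94.

-94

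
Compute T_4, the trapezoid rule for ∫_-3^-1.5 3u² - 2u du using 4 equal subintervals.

30.48046875

Δu = (-1.5 − (-3))/4 = 0.375.
f(-3) = 33, f(-2.625) = 25.921875, f(-2.25) = 19.6875, f(-1.875) = 14.296875, f(-1.5) = 9.75.
T_4 = (Δu/2)·[f(u_0) + 2f(u_1) + 2f(u_2) + 2f(u_3) + f(u_4)].
Sum = 30.48046875.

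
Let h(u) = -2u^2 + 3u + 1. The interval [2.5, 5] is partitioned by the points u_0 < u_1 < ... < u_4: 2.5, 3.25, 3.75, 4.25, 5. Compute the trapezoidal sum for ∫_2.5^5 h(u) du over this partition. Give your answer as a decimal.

Subinterval widths: 0.75, 0.5, 0.5, 0.75.
h(2.5) = -4, h(3.25) = -10.375, h(3.75) = -15.875, h(4.25) = -22.375, h(5) = -34.
On each subinterval the trapezoid contributes (Δu_i/2)·[h(u_{i-1}) + h(u_i)].
Sum = -42.65625.

-42.65625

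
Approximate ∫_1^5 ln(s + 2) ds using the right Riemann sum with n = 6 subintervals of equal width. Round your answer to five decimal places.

Δs = (5 − 1)/6 = 2/3.
Right endpoints: 5/3, 7/3, 3, 11/3, 13/3, 5.
f(5/3) ≈ 1.29928, f(7/3) ≈ 1.46634, f(3) ≈ 1.60944, f(11/3) ≈ 1.73460, f(13/3) ≈ 1.84583, f(5) ≈ 1.94591.
Sum = Δs · [f(5/3) + f(7/3) + f(3) + ...].
Sum ≈ 6.60093.

6.60093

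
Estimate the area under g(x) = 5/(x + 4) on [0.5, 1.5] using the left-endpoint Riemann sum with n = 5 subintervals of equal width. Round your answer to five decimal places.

Δx = (1.5 − 0.5)/5 = 0.2.
Left endpoints: 0.5, 0.7, 0.9, 1.1, 1.3.
g(0.5) = 10/9, g(0.7) = 50/47, g(0.9) = 50/49, g(1.1) = 50/51, g(1.3) = 50/53.
Sum = Δx · [g(0.5) + g(0.7) + g(0.9) + g(1.1) + g(1.3)].
Sum ≈ 1.02383.

1.02383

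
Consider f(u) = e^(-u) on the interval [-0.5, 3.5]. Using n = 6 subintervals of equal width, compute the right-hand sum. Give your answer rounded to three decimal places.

Δu = (3.5 − (-0.5))/6 = 2/3.
Right endpoints: 1/6, 5/6, 1.5, 13/6, 17/6, 3.5.
f(1/6) ≈ 0.846, f(5/6) ≈ 0.435, f(1.5) ≈ 0.223, f(13/6) ≈ 0.115, f(17/6) ≈ 0.059, f(3.5) ≈ 0.030.
Sum = Δu · [f(1/6) + f(5/6) + f(1.5) + ...].
Sum ≈ 1.139.

1.139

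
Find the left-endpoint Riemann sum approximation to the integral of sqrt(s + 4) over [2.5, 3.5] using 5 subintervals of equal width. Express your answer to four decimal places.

Δs = (3.5 − 2.5)/5 = 0.2.
Left endpoints: 2.5, 2.7, 2.9, 3.1, 3.3.
f(2.5) ≈ 2.5495, f(2.7) ≈ 2.5884, f(2.9) ≈ 2.6268, f(3.1) ≈ 2.6646, f(3.3) ≈ 2.7019.
Sum = Δs · [f(2.5) + f(2.7) + f(2.9) + f(3.1) + f(3.3)].
Sum ≈ 2.6262.

2.6262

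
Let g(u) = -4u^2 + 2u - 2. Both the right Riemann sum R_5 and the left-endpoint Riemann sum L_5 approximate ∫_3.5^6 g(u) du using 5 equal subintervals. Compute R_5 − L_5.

R_5 = -235.
L_5 = -190.
R_5 − L_5 = -45.

-45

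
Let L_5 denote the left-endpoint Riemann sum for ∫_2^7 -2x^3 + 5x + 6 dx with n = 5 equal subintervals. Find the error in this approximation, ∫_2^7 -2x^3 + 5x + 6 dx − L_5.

Exact integral: ∫_2^7 f(x) dx = -1050.
L_5 = -750.
Error = -1050 − (-750) = -300.

-300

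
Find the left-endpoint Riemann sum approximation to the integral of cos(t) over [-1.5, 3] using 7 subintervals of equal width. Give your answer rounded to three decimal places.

1.440

Δt = (3 − (-1.5))/7 = 9/14.
Left endpoints: -1.5, -6/7, -3/14, 3/7, 15/14, 12/7, 33/14.
f(-1.5) ≈ 0.071, f(-6/7) ≈ 0.655, f(-3/14) ≈ 0.977, f(3/7) ≈ 0.910, f(15/14) ≈ 0.479, f(12/7) ≈ -0.143, f(33/14) ≈ -0.708.
Sum = Δt · [f(-1.5) + f(-6/7) + f(-3/14) + ...].
Sum ≈ 1.440.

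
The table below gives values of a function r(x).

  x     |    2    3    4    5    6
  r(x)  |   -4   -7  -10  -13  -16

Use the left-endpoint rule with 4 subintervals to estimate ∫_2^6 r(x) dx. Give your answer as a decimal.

Δx = 1.
Sum = 1·[(-4) + (-7) + (-10) + (-13)] = -34.

-34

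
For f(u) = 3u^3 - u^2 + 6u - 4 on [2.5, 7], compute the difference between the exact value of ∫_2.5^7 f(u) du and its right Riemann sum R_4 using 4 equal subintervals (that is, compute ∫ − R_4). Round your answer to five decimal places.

-583.21582

Exact integral: ∫_2.5^7 f(u) du = 1772.578125.
R_4 ≈ 2355.7939453.
Error ≈ 1772.578125 − 2355.7939453 ≈ -583.21582.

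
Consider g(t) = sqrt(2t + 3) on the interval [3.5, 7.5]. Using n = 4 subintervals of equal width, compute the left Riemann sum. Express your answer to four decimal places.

Δt = (7.5 − 3.5)/4 = 1.
Left endpoints: 3.5, 4.5, 5.5, 6.5.
g(3.5) ≈ 3.1623, g(4.5) ≈ 3.4641, g(5.5) ≈ 3.7417, g(6.5) ≈ 4.0000.
Sum = Δt · [g(3.5) + g(4.5) + g(5.5) + g(6.5)].
Sum ≈ 14.3680.

14.3680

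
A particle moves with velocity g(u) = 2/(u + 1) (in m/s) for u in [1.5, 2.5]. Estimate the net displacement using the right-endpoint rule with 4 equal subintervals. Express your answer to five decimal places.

Δu = (2.5 − 1.5)/4 = 0.25.
Right endpoints: 1.75, 2, 2.25, 2.5.
g(1.75) = 8/11, g(2) = 2/3, g(2.25) = 8/13, g(2.5) = 4/7.
Sum = Δu · [g(1.75) + g(2) + g(2.25) + g(2.5)].
Sum ≈ 0.64519.

0.64519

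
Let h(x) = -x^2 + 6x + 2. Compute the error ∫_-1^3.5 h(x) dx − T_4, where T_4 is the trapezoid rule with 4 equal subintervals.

Exact integral: ∫_-1^3.5 h(x) dx = 28.125.
T_4 = 27.17578125.
Error = 28.125 − 27.17578125 = 0.94921875.

0.94921875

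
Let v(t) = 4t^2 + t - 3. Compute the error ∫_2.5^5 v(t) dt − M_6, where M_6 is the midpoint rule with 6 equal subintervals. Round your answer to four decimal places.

Exact integral: ∫_2.5^5 v(t) dt ≈ 147.708333.
M_6 ≈ 147.563657.
Error ≈ 147.708333 − 147.563657 ≈ 0.1447.

0.1447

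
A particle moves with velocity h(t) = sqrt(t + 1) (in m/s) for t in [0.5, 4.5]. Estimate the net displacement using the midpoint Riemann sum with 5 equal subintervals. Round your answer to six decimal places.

Δt = (4.5 − 0.5)/5 = 0.8.
Midpoints: 0.9, 1.7, 2.5, 3.3, 4.1.
h(0.9) ≈ 1.378405, h(1.7) ≈ 1.643168, h(2.5) ≈ 1.870829, h(3.3) ≈ 2.073644, h(4.1) ≈ 2.258318.
Sum = Δt · [h(0.9) + h(1.7) + h(2.5) + h(3.3) + h(4.1)].
Sum ≈ 7.379491.

7.379491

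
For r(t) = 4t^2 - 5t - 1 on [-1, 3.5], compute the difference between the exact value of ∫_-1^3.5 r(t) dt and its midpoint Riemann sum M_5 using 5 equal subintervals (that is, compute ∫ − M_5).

1.215

Exact integral: ∫_-1^3.5 r(t) dt = 25.875.
M_5 = 24.66.
Error = 25.875 − 24.66 = 1.215.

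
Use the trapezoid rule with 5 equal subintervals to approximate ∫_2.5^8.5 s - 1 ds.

Δs = (8.5 − 2.5)/5 = 1.2.
f(2.5) = 1.5, f(3.7) = 2.7, f(4.9) = 3.9, f(6.1) = 5.1, f(7.3) = 6.3, f(8.5) = 7.5.
T_5 = (Δs/2)·[f(s_0) + 2f(s_1) + ... + 2f(s_{4}) + f(s_5)].
Sum = 27.

27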